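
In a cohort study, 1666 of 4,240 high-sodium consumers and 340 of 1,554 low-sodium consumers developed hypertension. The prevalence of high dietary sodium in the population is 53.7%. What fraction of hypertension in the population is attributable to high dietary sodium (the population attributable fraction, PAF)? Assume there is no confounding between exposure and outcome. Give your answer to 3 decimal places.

p₁ = P(outcome | exposed) = 1666/4240 = 0.39292
p₀ = P(outcome | unexposed) = 340/1554 = 0.21879
Overall risk P(Y=1) = π·p₁ + (1−π)·p₀ = 0.537×0.39292 + 0.463×0.21879 = 0.3123.
Under exogeneity, PAF = [P(Y=1) − p₀] / P(Y=1).
PAF = (0.3123 − 0.21879) / 0.3123 ≈ 0.2994

PAF ≈ 0.299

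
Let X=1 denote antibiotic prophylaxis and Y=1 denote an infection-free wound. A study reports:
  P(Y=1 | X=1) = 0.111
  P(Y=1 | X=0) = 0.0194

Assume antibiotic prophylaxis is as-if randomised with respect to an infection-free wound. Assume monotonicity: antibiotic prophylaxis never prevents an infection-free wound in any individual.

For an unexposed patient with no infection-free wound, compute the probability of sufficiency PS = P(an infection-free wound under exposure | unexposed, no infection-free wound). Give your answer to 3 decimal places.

PS ≈ 0.093

Let p₁ = 0.111, p₀ = 0.0194.
Under exogeneity and monotonicity, PS = (p₁ − p₀) / (1 − p₀).
PS = (0.111 − 0.0194) / (1 − 0.0194) = 0.0916 / 0.9806 ≈ 0.0934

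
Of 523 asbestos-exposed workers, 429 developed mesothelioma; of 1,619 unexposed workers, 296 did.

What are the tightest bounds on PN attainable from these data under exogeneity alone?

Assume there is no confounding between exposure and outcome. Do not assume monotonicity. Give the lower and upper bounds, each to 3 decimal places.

0.777 ≤ PN ≤ 0.996

p₁ = P(outcome | exposed) = 429/523 = 0.82027
p₀ = P(outcome | unexposed) = 296/1619 = 0.18283
Under exogeneity alone the bounds on PN are max{0,(p₁−p₀)/p₁} ≤ PN ≤ min{1,(1−p₀)/p₁}.
  lower = (p₁ − p₀)/p₁ = 0.63744 / 0.82027 ≈ 0.7771
  upper = min{1, (1 − p₀)/p₁} = 0.81717 / 0.82027 ≈ 0.9962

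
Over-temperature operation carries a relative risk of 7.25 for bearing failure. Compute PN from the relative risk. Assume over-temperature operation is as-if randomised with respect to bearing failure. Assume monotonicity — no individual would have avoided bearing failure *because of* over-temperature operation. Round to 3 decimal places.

Under exogeneity and monotonicity, PN = (RR − 1) / RR = 1 − 1/RR.
PN = (7.25 − 1) / 7.25 = 6.25 / 7.25 ≈ 0.8621

PN ≈ 0.862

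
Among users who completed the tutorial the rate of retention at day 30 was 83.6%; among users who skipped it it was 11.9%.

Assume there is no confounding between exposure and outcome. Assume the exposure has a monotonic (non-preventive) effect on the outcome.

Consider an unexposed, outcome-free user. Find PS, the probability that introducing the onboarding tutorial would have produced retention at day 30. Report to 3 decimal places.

p₁ = 0.836, p₀ = 0.119.
Under exogeneity and monotonicity, PS = (p₁ − p₀) / (1 − p₀).
PS = (0.836 − 0.119) / (1 − 0.119) = 0.717 / 0.881 ≈ 0.8138

PS ≈ 0.814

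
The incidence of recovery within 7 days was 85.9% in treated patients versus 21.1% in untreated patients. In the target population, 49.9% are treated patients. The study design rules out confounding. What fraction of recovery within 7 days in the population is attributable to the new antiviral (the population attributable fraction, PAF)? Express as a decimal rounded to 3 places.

PAF ≈ 0.605

p₁ = 0.859, p₀ = 0.211.
Overall risk P(Y=1) = π·p₁ + (1−π)·p₀ = 0.499×0.859 + 0.501×0.211 = 0.53435.
Under exogeneity, PAF = [P(Y=1) − p₀] / P(Y=1).
PAF = (0.53435 − 0.211) / 0.53435 ≈ 0.6051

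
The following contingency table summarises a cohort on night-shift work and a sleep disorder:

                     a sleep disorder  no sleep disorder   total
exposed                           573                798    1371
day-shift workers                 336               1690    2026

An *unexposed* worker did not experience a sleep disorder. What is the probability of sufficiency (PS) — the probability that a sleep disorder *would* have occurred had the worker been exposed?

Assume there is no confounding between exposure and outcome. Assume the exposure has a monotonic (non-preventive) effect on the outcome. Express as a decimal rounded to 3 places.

p₁ = P(outcome | exposed) = 573/1371 = 0.41794
p₀ = P(outcome | unexposed) = 336/2026 = 0.16584
Under exogeneity and monotonicity, PS = (p₁ − p₀)/(1 − p₀).
PS = (0.41794 − 0.16584) / 0.83416 ≈ 0.3022

PS ≈ 0.302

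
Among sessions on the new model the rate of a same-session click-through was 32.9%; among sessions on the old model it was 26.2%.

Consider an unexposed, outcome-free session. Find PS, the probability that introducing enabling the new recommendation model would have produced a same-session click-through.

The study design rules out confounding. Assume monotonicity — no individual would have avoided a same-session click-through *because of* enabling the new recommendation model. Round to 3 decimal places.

PS ≈ 0.091

p₁ = 0.329, p₀ = 0.262.
Under exogeneity and monotonicity, PS = (p₁ − p₀) / (1 − p₀).
PS = (0.329 − 0.262) / (1 − 0.262) = 0.067 / 0.738 ≈ 0.0908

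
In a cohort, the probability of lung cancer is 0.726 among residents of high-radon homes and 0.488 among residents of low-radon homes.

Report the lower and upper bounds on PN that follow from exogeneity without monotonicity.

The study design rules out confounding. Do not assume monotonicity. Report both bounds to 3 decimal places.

Let p₁ = 0.726, p₀ = 0.488.
Under exogeneity alone the bounds on PN are max{0,(p₁−p₀)/p₁} ≤ PN ≤ min{1,(1−p₀)/p₁}.
  lower = (p₁ − p₀)/p₁ = 0.238 / 0.726 ≈ 0.3278
  upper = min{1, (1 − p₀)/p₁} = 0.512 / 0.726 ≈ 0.7052

0.328 ≤ PN ≤ 0.705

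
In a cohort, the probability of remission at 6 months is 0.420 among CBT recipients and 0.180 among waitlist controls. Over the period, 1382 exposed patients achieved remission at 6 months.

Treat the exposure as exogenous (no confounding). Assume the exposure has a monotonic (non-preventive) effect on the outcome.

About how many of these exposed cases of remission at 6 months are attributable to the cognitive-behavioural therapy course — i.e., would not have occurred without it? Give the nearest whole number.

about 790 cases

Let p₁ = 0.42, p₀ = 0.18.
PN = (p₁ − p₀)/p₁ = (0.42 − 0.18) / 0.42 ≈ 0.57143.
Attributable cases ≈ PN × (exposed cases) = 0.57143 × 1382 ≈ 789.71.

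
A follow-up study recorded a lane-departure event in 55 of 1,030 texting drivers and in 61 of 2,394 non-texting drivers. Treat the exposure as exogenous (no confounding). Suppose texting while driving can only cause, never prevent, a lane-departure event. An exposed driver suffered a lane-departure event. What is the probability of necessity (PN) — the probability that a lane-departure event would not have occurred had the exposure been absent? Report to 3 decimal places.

PN ≈ 0.523

p₁ = P(outcome | exposed) = 55/1030 = 0.053398
p₀ = P(outcome | unexposed) = 61/2394 = 0.02548
Under exogeneity and monotonicity, PN = (p₁ − p₀) / p₁.
PN = (0.053398 − 0.02548) / 0.053398 = 0.027918 / 0.053398 ≈ 0.5228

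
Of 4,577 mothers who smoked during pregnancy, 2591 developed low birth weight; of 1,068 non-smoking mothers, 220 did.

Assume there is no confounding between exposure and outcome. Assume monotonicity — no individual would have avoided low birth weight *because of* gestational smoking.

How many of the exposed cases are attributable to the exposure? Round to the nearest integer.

p₁ = P(outcome | exposed) = 2591/4577 = 0.56609
p₀ = P(outcome | unexposed) = 220/1068 = 0.20599
PN = (p₁ − p₀)/p₁ = (0.56609 − 0.20599) / 0.56609 ≈ 0.63611.
Attributable cases ≈ PN × (exposed cases) = 0.63611 × 2591 ≈ 1648.17.

about 1648 cases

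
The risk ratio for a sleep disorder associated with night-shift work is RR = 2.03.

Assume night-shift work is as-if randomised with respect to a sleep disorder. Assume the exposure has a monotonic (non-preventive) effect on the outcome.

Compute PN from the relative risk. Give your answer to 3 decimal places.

PN ≈ 0.507

Under exogeneity and monotonicity, PN = (RR − 1) / RR = 1 − 1/RR.
PN = (2.03 − 1) / 2.03 = 1.03 / 2.03 ≈ 0.5074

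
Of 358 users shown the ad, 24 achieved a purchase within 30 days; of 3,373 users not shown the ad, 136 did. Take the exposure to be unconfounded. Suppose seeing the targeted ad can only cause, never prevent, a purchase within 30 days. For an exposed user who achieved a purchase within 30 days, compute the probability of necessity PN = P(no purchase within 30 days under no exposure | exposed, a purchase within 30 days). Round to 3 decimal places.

p₁ = P(outcome | exposed) = 24/358 = 0.067039
p₀ = P(outcome | unexposed) = 136/3373 = 0.04032
Under exogeneity and monotonicity, PN = (p₁ − p₀) / p₁.
PN = (0.067039 − 0.04032) / 0.067039 = 0.026719 / 0.067039 ≈ 0.3986

PN ≈ 0.399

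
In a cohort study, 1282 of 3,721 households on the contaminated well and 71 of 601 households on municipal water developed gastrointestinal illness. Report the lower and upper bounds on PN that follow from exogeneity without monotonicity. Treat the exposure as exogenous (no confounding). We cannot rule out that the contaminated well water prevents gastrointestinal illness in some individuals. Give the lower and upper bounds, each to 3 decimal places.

p₁ = P(outcome | exposed) = 1282/3721 = 0.34453
p₀ = P(outcome | unexposed) = 71/601 = 0.11814
Under exogeneity alone the bounds on PN are max{0,(p₁−p₀)/p₁} ≤ PN ≤ min{1,(1−p₀)/p₁}.
  lower = (p₁ − p₀)/p₁ = 0.22639 / 0.34453 ≈ 0.6571
  upper = min{1, (1 − p₀)/p₁} = 0.88186 / 0.34453 ≈ 2.5596 → capped at 1

0.657 ≤ PN ≤ 1.000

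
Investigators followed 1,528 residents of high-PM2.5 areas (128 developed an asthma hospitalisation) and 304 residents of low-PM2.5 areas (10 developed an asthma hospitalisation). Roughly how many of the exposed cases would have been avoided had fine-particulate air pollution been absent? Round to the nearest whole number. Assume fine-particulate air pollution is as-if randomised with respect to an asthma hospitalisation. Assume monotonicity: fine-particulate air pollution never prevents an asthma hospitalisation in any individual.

p₁ = P(outcome | exposed) = 128/1528 = 0.08377
p₀ = P(outcome | unexposed) = 10/304 = 0.032895
PN = (p₁ − p₀)/p₁ = (0.08377 − 0.032895) / 0.08377 ≈ 0.60732.
Attributable cases ≈ PN × (exposed cases) = 0.60732 × 128 ≈ 77.74.

about 78 cases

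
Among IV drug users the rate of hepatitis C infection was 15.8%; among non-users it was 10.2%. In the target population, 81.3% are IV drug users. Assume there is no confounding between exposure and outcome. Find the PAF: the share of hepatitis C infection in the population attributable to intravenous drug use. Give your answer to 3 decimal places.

p₁ = 0.158, p₀ = 0.102.
Overall risk P(Y=1) = π·p₁ + (1−π)·p₀ = 0.813×0.158 + 0.187×0.102 = 0.14753.
Under exogeneity, PAF = [P(Y=1) − p₀] / P(Y=1).
PAF = (0.14753 − 0.102) / 0.14753 ≈ 0.3086

PAF ≈ 0.309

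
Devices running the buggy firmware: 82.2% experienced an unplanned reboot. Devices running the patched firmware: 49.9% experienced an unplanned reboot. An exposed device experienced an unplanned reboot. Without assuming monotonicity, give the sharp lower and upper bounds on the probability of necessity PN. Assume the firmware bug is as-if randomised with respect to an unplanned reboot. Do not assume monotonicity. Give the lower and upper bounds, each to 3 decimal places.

p₁ = 0.822, p₀ = 0.499.
Under exogeneity alone the bounds on PN are max{0,(p₁−p₀)/p₁} ≤ PN ≤ min{1,(1−p₀)/p₁}.
  lower = (p₁ − p₀)/p₁ = 0.323 / 0.822 ≈ 0.3929
  upper = min{1, (1 − p₀)/p₁} = 0.501 / 0.822 ≈ 0.6095

0.393 ≤ PN ≤ 0.609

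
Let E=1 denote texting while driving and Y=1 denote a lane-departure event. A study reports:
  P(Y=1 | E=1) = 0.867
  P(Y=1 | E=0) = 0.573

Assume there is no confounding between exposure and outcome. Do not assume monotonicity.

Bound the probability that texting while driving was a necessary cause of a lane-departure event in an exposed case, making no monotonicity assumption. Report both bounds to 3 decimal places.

Let p₁ = 0.867, p₀ = 0.573.
Under exogeneity alone the bounds on PN are max{0,(p₁−p₀)/p₁} ≤ PN ≤ min{1,(1−p₀)/p₁}.
  lower = (p₁ − p₀)/p₁ = 0.294 / 0.867 ≈ 0.3391
  upper = min{1, (1 − p₀)/p₁} = 0.427 / 0.867 ≈ 0.4925

0.339 ≤ PN ≤ 0.493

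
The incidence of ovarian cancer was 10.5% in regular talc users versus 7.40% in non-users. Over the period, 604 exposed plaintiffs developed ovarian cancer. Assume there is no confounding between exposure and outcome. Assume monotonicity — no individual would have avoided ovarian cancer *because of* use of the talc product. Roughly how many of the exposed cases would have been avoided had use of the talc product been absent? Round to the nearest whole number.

about 178 cases

p₁ = 0.105, p₀ = 0.074.
PN = (p₁ − p₀)/p₁ = (0.105 − 0.074) / 0.105 ≈ 0.29524.
Attributable cases ≈ PN × (exposed cases) = 0.29524 × 604 ≈ 178.32.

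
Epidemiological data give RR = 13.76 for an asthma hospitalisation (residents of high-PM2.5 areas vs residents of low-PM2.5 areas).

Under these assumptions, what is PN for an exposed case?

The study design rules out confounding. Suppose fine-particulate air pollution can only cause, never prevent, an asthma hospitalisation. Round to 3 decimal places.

Under exogeneity and monotonicity, PN = (RR − 1) / RR = 1 − 1/RR.
PN = (13.76 − 1) / 13.76 = 12.76 / 13.76 ≈ 0.9273

PN ≈ 0.927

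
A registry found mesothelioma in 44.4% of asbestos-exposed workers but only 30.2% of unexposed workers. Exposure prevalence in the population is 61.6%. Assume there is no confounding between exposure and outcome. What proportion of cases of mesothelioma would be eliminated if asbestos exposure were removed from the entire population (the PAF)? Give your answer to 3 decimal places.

p₁ = 0.444, p₀ = 0.302.
Overall risk P(Y=1) = π·p₁ + (1−π)·p₀ = 0.616×0.444 + 0.384×0.302 = 0.38947.
Under exogeneity, PAF = [P(Y=1) − p₀] / P(Y=1).
PAF = (0.38947 − 0.302) / 0.38947 ≈ 0.2246

PAF ≈ 0.225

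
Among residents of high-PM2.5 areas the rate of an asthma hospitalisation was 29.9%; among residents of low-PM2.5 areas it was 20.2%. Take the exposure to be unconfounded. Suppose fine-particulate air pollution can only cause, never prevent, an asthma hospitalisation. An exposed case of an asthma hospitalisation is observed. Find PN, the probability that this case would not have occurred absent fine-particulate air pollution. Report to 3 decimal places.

p₁ = 0.299, p₀ = 0.202.
Under exogeneity and monotonicity, PN = (p₁ − p₀) / p₁.
PN = (0.299 − 0.202) / 0.299 = 0.097 / 0.299 ≈ 0.3244

PN ≈ 0.324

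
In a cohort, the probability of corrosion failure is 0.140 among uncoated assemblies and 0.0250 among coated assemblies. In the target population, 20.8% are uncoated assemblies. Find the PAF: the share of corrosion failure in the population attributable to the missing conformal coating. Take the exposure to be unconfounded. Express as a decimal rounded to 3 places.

PAF ≈ 0.489

Let p₁ = 0.14, p₀ = 0.025.
Overall risk P(Y=1) = π·p₁ + (1−π)·p₀ = 0.208×0.14 + 0.792×0.025 = 0.04892.
Under exogeneity, PAF = [P(Y=1) − p₀] / P(Y=1).
PAF = (0.04892 − 0.025) / 0.04892 ≈ 0.4890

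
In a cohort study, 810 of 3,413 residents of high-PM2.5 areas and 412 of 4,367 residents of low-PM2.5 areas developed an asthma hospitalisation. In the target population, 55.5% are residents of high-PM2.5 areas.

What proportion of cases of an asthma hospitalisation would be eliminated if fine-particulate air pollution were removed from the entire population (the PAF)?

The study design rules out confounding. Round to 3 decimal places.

PAF ≈ 0.457

p₁ = P(outcome | exposed) = 810/3413 = 0.23733
p₀ = P(outcome | unexposed) = 412/4367 = 0.094344
Overall risk P(Y=1) = π·p₁ + (1−π)·p₀ = 0.555×0.23733 + 0.445×0.094344 = 0.1737.
Under exogeneity, PAF = [P(Y=1) − p₀] / P(Y=1).
PAF = (0.1737 − 0.094344) / 0.1737 ≈ 0.4569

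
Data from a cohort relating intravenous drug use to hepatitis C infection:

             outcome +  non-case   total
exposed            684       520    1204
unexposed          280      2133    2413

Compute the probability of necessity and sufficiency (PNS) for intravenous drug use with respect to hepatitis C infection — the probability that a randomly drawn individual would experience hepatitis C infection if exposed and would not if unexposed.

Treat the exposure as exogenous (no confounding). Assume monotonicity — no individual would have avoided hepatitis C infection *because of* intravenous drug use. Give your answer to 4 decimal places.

p₁ = P(outcome | exposed) = 684/1204 = 0.56811
p₀ = P(outcome | unexposed) = 280/2413 = 0.11604
Under exogeneity and monotonicity, PNS = p₁ − p₀.
PNS = 0.56811 − 0.11604 = 0.45207

PNS ≈ 0.4521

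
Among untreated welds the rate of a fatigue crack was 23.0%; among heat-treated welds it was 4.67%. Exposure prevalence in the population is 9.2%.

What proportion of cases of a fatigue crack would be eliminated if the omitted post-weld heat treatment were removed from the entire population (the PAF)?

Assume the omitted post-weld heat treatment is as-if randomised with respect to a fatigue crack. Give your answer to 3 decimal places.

p₁ = 0.23, p₀ = 0.0467.
Overall risk P(Y=1) = π·p₁ + (1−π)·p₀ = 0.092×0.23 + 0.908×0.0467 = 0.063564.
Under exogeneity, PAF = [P(Y=1) − p₀] / P(Y=1).
PAF = (0.063564 − 0.0467) / 0.063564 ≈ 0.2653

PAF ≈ 0.265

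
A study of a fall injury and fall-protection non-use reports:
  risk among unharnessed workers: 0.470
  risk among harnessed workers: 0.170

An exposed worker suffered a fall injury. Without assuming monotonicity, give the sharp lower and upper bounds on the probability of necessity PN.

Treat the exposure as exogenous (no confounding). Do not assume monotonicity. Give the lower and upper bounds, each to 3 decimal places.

0.638 ≤ PN ≤ 1.000

Let p₁ = 0.47, p₀ = 0.17.
Under exogeneity alone the bounds on PN are max{0,(p₁−p₀)/p₁} ≤ PN ≤ min{1,(1−p₀)/p₁}.
  lower = (p₁ − p₀)/p₁ = 0.3 / 0.47 ≈ 0.6383
  upper = min{1, (1 − p₀)/p₁} = 0.83 / 0.47 ≈ 1.7660 → capped at 1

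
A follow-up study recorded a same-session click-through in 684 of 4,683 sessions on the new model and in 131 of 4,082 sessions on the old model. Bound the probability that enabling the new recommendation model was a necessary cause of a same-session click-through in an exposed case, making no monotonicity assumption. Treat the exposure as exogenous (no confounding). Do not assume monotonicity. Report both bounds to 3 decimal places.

0.780 ≤ PN ≤ 1.000

p₁ = P(outcome | exposed) = 684/4683 = 0.14606
p₀ = P(outcome | unexposed) = 131/4082 = 0.032092
Under exogeneity alone the bounds on PN are max{0,(p₁−p₀)/p₁} ≤ PN ≤ min{1,(1−p₀)/p₁}.
  lower = (p₁ − p₀)/p₁ = 0.11397 / 0.14606 ≈ 0.7803
  upper = min{1, (1 − p₀)/p₁} = 0.96791 / 0.14606 ≈ 6.6268 → capped at 1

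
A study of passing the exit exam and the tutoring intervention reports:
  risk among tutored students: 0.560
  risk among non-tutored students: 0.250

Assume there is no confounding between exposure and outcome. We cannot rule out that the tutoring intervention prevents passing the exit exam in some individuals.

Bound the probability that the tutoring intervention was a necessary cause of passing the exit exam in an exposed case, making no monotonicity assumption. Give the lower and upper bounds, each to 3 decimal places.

0.554 ≤ PN ≤ 1.000

Let p₁ = 0.56, p₀ = 0.25.
Under exogeneity alone the bounds on PN are max{0,(p₁−p₀)/p₁} ≤ PN ≤ min{1,(1−p₀)/p₁}.
  lower = (p₁ − p₀)/p₁ = 0.31 / 0.56 ≈ 0.5536
  upper = min{1, (1 − p₀)/p₁} = 0.75 / 0.56 ≈ 1.3393 → capped at 1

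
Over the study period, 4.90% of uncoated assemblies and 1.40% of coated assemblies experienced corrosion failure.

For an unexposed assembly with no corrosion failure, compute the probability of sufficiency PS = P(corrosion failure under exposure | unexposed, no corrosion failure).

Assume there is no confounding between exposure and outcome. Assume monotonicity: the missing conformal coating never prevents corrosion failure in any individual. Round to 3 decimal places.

PS ≈ 0.035

p₁ = 0.049, p₀ = 0.014.
Under exogeneity and monotonicity, PS = (p₁ − p₀) / (1 − p₀).
PS = (0.049 − 0.014) / (1 − 0.014) = 0.035 / 0.986 ≈ 0.0355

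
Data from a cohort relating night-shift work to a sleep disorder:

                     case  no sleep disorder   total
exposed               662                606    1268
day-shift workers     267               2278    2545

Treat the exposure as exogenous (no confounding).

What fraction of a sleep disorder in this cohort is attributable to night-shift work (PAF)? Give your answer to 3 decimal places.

p₁ = P(outcome | exposed) = 662/1268 = 0.52208
p₀ = P(outcome | unexposed) = 267/2545 = 0.10491
Exposure prevalence π = 1268/3813 = 0.33255; overall risk P(Y=1) = 0.24364.
Under exogeneity, PAF = [P(Y=1) − p₀]/P(Y=1).
PAF = (0.24364 − 0.10491) / 0.24364 ≈ 0.5694

PAF ≈ 0.569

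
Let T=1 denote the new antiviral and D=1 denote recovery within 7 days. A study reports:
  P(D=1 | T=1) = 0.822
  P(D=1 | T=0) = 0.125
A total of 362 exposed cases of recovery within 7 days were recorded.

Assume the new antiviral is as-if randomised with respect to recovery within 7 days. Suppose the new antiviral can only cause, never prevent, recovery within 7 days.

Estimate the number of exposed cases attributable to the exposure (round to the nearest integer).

about 307 cases

Let p₁ = 0.822, p₀ = 0.125.
PN = (p₁ − p₀)/p₁ = (0.822 − 0.125) / 0.822 ≈ 0.84793.
Attributable cases ≈ PN × (exposed cases) = 0.84793 × 362 ≈ 306.95.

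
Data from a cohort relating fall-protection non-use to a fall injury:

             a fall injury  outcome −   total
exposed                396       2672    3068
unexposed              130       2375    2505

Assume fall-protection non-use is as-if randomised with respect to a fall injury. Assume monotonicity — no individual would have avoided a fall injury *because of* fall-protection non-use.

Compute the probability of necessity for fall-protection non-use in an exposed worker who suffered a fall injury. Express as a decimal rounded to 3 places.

PN ≈ 0.598

p₁ = P(outcome | exposed) = 396/3068 = 0.12907
p₀ = P(outcome | unexposed) = 130/2505 = 0.051896
Under exogeneity and monotonicity, PN = (p₁ − p₀) / p₁.
PN = (0.12907 − 0.051896) / 0.12907 = 0.077178 / 0.12907 ≈ 0.5979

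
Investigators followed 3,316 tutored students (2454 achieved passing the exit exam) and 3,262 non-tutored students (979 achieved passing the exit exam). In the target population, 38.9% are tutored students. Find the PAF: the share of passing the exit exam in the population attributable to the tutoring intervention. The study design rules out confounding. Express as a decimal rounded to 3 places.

p₁ = P(outcome | exposed) = 2454/3316 = 0.74005
p₀ = P(outcome | unexposed) = 979/3262 = 0.30012
Overall risk P(Y=1) = π·p₁ + (1−π)·p₀ = 0.389×0.74005 + 0.611×0.30012 = 0.47125.
Under exogeneity, PAF = [P(Y=1) − p₀] / P(Y=1).
PAF = (0.47125 − 0.30012) / 0.47125 ≈ 0.3631

PAF ≈ 0.363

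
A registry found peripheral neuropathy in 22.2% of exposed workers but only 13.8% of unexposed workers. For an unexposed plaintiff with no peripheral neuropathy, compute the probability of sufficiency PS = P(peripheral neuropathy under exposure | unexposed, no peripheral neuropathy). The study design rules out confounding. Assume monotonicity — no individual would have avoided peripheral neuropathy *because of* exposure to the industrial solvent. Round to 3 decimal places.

PS ≈ 0.097

p₁ = 0.222, p₀ = 0.138.
Under exogeneity and monotonicity, PS = (p₁ − p₀) / (1 − p₀).
PS = (0.222 − 0.138) / (1 − 0.138) = 0.084 / 0.862 ≈ 0.0974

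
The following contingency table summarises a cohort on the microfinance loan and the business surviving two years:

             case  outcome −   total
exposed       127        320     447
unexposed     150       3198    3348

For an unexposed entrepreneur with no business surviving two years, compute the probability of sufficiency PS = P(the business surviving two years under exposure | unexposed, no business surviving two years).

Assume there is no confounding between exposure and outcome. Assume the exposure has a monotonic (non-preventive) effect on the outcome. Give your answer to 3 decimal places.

PS ≈ 0.251

p₁ = P(outcome | exposed) = 127/447 = 0.28412
p₀ = P(outcome | unexposed) = 150/3348 = 0.044803
Under exogeneity and monotonicity, PS = (p₁ − p₀) / (1 − p₀).
PS = (0.28412 − 0.044803) / (1 − 0.044803) = 0.23931 / 0.9552 ≈ 0.2505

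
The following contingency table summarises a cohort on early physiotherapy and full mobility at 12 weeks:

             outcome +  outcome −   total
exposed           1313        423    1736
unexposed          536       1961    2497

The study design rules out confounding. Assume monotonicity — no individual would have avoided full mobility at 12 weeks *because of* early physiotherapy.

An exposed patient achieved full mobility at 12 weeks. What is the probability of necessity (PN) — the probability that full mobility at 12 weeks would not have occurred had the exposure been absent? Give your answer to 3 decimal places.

p₁ = P(outcome | exposed) = 1313/1736 = 0.75634
p₀ = P(outcome | unexposed) = 536/2497 = 0.21466
Under exogeneity and monotonicity, PN = (p₁ − p₀)/p₁.
PN = (0.75634 − 0.21466) / 0.75634 ≈ 0.7162

PN ≈ 0.716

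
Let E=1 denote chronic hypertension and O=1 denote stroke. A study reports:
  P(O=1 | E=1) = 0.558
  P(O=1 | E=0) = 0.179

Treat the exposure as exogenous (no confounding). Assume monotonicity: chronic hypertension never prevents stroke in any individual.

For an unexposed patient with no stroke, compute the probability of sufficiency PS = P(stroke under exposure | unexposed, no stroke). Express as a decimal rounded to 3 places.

Let p₁ = 0.558, p₀ = 0.179.
Under exogeneity and monotonicity, PS = (p₁ − p₀) / (1 − p₀).
PS = (0.558 − 0.179) / (1 − 0.179) = 0.379 / 0.821 ≈ 0.4616

PS ≈ 0.462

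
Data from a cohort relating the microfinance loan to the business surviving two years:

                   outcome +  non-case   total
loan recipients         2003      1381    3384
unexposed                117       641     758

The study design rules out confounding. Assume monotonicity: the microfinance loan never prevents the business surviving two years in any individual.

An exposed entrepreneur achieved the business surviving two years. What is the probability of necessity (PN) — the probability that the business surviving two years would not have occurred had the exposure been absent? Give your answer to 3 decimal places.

p₁ = P(outcome | exposed) = 2003/3384 = 0.5919
p₀ = P(outcome | unexposed) = 117/758 = 0.15435
Under exogeneity and monotonicity, PN = (p₁ − p₀) / p₁.
PN = (0.5919 − 0.15435) / 0.5919 = 0.43755 / 0.5919 ≈ 0.7392

PN ≈ 0.739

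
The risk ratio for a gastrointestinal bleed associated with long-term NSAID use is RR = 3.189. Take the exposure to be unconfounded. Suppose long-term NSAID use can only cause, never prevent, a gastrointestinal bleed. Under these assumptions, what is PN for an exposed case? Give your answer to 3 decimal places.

Under exogeneity and monotonicity, PN = (RR − 1) / RR = 1 − 1/RR.
PN = (3.189 − 1) / 3.189 = 2.189 / 3.189 ≈ 0.6864

PN ≈ 0.686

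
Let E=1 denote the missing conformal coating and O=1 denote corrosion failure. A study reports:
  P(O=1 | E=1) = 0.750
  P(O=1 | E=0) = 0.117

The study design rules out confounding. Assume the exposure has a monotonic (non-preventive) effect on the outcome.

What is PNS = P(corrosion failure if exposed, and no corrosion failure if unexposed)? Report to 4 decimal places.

PNS ≈ 0.6330

Let p₁ = 0.75, p₀ = 0.117.
Under exogeneity and monotonicity, PNS = p₁ − p₀.
PNS = 0.75 − 0.117 = 0.633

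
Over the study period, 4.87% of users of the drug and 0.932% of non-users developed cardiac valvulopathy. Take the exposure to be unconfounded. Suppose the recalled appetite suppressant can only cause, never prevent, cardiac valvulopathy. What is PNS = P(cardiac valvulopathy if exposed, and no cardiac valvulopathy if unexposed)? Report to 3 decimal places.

p₁ = 0.0487, p₀ = 0.00932.
Under exogeneity and monotonicity, PNS = p₁ − p₀.
PNS = 0.0487 − 0.00932 = 0.03938

PNS ≈ 0.039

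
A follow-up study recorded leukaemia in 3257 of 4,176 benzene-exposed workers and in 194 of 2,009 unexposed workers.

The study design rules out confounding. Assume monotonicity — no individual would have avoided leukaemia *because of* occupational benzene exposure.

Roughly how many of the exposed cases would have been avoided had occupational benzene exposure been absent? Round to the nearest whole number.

about 2854 cases

p₁ = P(outcome | exposed) = 3257/4176 = 0.77993
p₀ = P(outcome | unexposed) = 194/2009 = 0.096565
PN = (p₁ − p₀)/p₁ = (0.77993 − 0.096565) / 0.77993 ≈ 0.87619.
Attributable cases ≈ PN × (exposed cases) = 0.87619 × 3257 ≈ 2853.74.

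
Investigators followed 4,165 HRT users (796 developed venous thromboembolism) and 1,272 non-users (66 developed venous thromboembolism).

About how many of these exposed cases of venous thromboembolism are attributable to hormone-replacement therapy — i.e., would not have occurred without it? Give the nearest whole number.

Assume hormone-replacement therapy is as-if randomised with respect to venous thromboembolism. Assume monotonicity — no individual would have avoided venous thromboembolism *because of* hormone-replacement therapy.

about 580 cases

p₁ = P(outcome | exposed) = 796/4165 = 0.19112
p₀ = P(outcome | unexposed) = 66/1272 = 0.051887
PN = (p₁ − p₀)/p₁ = (0.19112 − 0.051887) / 0.19112 ≈ 0.72851.
Attributable cases ≈ PN × (exposed cases) = 0.72851 × 796 ≈ 579.89.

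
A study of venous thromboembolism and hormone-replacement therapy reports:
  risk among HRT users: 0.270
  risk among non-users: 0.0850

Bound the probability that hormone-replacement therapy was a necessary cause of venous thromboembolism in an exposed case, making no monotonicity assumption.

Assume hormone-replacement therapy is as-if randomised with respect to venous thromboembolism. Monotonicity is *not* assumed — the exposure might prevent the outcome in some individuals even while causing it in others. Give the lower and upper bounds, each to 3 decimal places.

Let p₁ = 0.27, p₀ = 0.085.
Under exogeneity alone the bounds on PN are max{0,(p₁−p₀)/p₁} ≤ PN ≤ min{1,(1−p₀)/p₁}.
  lower = (p₁ − p₀)/p₁ = 0.185 / 0.27 ≈ 0.6852
  upper = min{1, (1 − p₀)/p₁} = 0.915 / 0.27 ≈ 3.3889 → capped at 1

0.685 ≤ PN ≤ 1.000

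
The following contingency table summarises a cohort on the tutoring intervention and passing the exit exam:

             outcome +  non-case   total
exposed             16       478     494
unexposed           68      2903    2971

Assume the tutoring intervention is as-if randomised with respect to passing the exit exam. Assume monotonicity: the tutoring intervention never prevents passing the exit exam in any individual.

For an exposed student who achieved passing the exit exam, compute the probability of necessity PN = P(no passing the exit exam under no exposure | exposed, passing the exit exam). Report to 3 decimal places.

PN ≈ 0.293

p₁ = P(outcome | exposed) = 16/494 = 0.032389
p₀ = P(outcome | unexposed) = 68/2971 = 0.022888
Under exogeneity and monotonicity, PN = (p₁ − p₀)/p₁.
PN = (0.032389 − 0.022888) / 0.032389 ≈ 0.2933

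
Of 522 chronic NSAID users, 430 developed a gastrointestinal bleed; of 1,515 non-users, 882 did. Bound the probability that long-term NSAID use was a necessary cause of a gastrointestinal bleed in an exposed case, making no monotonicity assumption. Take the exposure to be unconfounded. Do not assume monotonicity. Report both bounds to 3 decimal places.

p₁ = P(outcome | exposed) = 430/522 = 0.82375
p₀ = P(outcome | unexposed) = 882/1515 = 0.58218
Under exogeneity alone the bounds on PN are max{0,(p₁−p₀)/p₁} ≤ PN ≤ min{1,(1−p₀)/p₁}.
  lower = (p₁ − p₀)/p₁ = 0.24158 / 0.82375 ≈ 0.2933
  upper = min{1, (1 − p₀)/p₁} = 0.41782 / 0.82375 ≈ 0.5072

0.293 ≤ PN ≤ 0.507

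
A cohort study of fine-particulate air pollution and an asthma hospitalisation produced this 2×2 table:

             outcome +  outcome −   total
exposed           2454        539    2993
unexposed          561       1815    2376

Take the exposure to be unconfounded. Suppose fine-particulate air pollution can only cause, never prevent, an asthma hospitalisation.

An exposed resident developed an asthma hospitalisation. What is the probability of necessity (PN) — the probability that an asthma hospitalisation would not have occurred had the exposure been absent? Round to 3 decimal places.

p₁ = P(outcome | exposed) = 2454/2993 = 0.81991
p₀ = P(outcome | unexposed) = 561/2376 = 0.23611
Under exogeneity and monotonicity, PN = (p₁ − p₀) / p₁.
PN = (0.81991 − 0.23611) / 0.81991 = 0.5838 / 0.81991 ≈ 0.7120

PN ≈ 0.712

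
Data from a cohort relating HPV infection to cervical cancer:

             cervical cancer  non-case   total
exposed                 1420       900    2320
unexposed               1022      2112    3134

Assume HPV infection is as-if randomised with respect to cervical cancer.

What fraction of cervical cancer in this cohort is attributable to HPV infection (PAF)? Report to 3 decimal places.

PAF ≈ 0.272

p₁ = P(outcome | exposed) = 1420/2320 = 0.61207
p₀ = P(outcome | unexposed) = 1022/3134 = 0.3261
Exposure prevalence π = 2320/5454 = 0.42538; overall risk P(Y=1) = 0.44774.
Under exogeneity, PAF = [P(Y=1) − p₀]/P(Y=1).
PAF = (0.44774 − 0.3261) / 0.44774 ≈ 0.2717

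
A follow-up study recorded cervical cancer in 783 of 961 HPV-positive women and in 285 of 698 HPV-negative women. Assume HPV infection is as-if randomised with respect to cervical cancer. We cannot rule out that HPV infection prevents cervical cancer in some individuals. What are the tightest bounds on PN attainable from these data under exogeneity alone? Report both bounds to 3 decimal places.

0.499 ≤ PN ≤ 0.726

p₁ = P(outcome | exposed) = 783/961 = 0.81478
p₀ = P(outcome | unexposed) = 285/698 = 0.40831
Under exogeneity alone the bounds on PN are max{0,(p₁−p₀)/p₁} ≤ PN ≤ min{1,(1−p₀)/p₁}.
  lower = (p₁ − p₀)/p₁ = 0.40647 / 0.81478 ≈ 0.4989
  upper = min{1, (1 − p₀)/p₁} = 0.59169 / 0.81478 ≈ 0.7262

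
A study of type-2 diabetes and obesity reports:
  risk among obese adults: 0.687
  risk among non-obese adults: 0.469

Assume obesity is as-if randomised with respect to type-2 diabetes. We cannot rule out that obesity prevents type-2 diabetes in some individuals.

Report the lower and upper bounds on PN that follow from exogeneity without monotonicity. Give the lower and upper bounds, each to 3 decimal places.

0.317 ≤ PN ≤ 0.773

Let p₁ = 0.687, p₀ = 0.469.
Under exogeneity alone the bounds on PN are max{0,(p₁−p₀)/p₁} ≤ PN ≤ min{1,(1−p₀)/p₁}.
  lower = (p₁ − p₀)/p₁ = 0.218 / 0.687 ≈ 0.3173
  upper = min{1, (1 − p₀)/p₁} = 0.531 / 0.687 ≈ 0.7729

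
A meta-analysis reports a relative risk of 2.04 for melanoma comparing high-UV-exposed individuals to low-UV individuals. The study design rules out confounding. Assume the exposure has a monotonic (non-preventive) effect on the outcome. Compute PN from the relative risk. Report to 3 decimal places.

Under exogeneity and monotonicity, PN = (RR − 1) / RR = 1 − 1/RR.
PN = (2.04 − 1) / 2.04 = 1.04 / 2.04 ≈ 0.5098

PN ≈ 0.510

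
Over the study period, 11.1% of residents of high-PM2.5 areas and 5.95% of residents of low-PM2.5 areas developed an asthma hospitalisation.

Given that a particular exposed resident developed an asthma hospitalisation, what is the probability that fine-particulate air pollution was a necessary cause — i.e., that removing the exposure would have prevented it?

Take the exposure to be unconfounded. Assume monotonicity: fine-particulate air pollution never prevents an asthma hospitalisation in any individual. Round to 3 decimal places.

PN ≈ 0.464

p₁ = 0.111, p₀ = 0.0595.
Under exogeneity and monotonicity, PN = (p₁ − p₀) / p₁.
PN = (0.111 − 0.0595) / 0.111 = 0.0515 / 0.111 ≈ 0.4640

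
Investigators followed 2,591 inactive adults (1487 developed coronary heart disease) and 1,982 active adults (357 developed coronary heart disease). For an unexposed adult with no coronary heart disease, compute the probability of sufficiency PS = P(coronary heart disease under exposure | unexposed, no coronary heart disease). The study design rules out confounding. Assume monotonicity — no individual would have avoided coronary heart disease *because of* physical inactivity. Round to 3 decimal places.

p₁ = P(outcome | exposed) = 1487/2591 = 0.57391
p₀ = P(outcome | unexposed) = 357/1982 = 0.18012
Under exogeneity and monotonicity, PS = (p₁ − p₀) / (1 − p₀).
PS = (0.57391 − 0.18012) / (1 − 0.18012) = 0.39379 / 0.81988 ≈ 0.4803

PS ≈ 0.480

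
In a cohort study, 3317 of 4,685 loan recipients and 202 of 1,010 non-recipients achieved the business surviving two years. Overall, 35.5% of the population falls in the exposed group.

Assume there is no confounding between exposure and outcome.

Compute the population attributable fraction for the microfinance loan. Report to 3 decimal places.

p₁ = P(outcome | exposed) = 3317/4685 = 0.708
p₀ = P(outcome | unexposed) = 202/1010 = 0.2
Overall risk P(Y=1) = π·p₁ + (1−π)·p₀ = 0.355×0.708 + 0.645×0.2 = 0.38034.
Under exogeneity, PAF = [P(Y=1) − p₀] / P(Y=1).
PAF = (0.38034 − 0.2) / 0.38034 ≈ 0.4742

PAF ≈ 0.474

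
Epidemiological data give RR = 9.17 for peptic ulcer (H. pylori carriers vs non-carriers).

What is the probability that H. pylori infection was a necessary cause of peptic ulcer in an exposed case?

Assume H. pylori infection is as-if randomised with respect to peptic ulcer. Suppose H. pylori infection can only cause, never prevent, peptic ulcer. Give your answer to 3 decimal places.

Under exogeneity and monotonicity, PN = (RR − 1) / RR = 1 − 1/RR.
PN = (9.17 − 1) / 9.17 = 8.17 / 9.17 ≈ 0.8909

PN ≈ 0.891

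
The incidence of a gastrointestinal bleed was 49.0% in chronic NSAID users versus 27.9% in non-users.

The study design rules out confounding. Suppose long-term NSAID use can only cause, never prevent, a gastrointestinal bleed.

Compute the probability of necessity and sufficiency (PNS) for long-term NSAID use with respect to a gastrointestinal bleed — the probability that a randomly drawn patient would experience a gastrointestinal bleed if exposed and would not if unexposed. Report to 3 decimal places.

PNS ≈ 0.211

p₁ = 0.49, p₀ = 0.279.
Under exogeneity and monotonicity, PNS = p₁ − p₀.
PNS = 0.49 − 0.279 = 0.211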